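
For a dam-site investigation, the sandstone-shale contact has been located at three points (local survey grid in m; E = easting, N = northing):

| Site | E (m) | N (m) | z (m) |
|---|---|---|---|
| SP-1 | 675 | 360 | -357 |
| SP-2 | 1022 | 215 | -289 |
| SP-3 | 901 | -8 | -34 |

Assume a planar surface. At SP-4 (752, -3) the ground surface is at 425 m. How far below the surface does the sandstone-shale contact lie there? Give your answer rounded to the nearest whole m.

430 m

Let the plane be z = a·E + b·N + c.
SP-2−SP-1: 347a − 145b = 68;  SP-3−SP-1: 226a − 368b = 323.
Solving gives a = −0.22977, b = −1.01883.
Then c = -357 − a·675 − b·360 = 164.87.
At (752, -3): z_contact = −172.8 + 3.1 + 164.87 = -4.9 m.
Depth below ground = 425 − (-4.9) = 430 m.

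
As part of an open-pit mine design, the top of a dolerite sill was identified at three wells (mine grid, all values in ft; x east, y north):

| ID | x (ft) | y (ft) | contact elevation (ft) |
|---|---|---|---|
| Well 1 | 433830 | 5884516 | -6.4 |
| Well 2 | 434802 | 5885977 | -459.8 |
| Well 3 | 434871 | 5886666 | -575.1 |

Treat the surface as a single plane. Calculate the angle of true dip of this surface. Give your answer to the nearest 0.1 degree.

16.2°

Let the plane be z = a·x + b·y + c.
Well 2−Well 1: 972a + 1461b = −453.4;  Well 3−Well 1: 1041a + 2150b = −568.7.
Solving gives a = −0.25301, b = −0.14201.
Gradient magnitude |∇z| = √(a² + b²) = √(0.06402 + 0.02017) = 0.29014.
True dip = arctan(0.29014) = 16.2°, dipping toward ENE (azimuth ≈ 061°).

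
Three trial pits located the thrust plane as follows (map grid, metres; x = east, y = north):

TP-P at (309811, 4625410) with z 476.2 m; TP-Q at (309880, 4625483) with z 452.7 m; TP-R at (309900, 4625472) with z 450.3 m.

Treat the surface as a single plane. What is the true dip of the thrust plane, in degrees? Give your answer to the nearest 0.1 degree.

Two edge vectors: TP-P→TP-Q = (69, 73, -23.5), TP-P→TP-R = (89, 62, -25.9).
Normal n = (TP-P→TP-Q) × (TP-P→TP-R) = (-433.7, -304.4, -2219).
So ∂z/∂x = −n_x/n_z = −0.19545 and ∂z/∂y = −n_y/n_z = −0.13718.
Gradient magnitude |∇z| = √(a² + b²) = √(0.03820 + 0.01882) = 0.23878.
True dip = arctan(0.23878) = 13.4°, dipping toward NE (azimuth ≈ 055°).

13.4°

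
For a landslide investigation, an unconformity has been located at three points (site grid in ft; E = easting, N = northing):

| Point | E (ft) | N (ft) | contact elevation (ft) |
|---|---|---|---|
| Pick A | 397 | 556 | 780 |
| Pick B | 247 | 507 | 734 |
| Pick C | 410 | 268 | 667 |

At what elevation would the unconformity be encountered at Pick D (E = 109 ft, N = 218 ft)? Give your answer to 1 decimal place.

594.0 ft

Let the plane be z = a·E + b·N + c.
Pick B−Pick A: −150a − 49b = −46;  Pick C−Pick A: 13a − 288b = −113.
Solving gives a = 0.17590, b = 0.40030.
Then c = 780 − a·397 − b·556 = 487.60.
At (109, 218): z = 19.2 + 87.3 + 487.60 = 594.0 ft.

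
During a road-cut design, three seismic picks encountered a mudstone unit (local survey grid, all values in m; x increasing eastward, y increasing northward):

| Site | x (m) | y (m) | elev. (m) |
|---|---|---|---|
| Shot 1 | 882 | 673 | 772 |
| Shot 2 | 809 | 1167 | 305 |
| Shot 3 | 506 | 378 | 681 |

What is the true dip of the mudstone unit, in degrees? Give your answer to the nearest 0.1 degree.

Let the plane be z = a·x + b·y + c.
Shot 2−Shot 1: −73a + 494b = −467;  Shot 3−Shot 1: −376a − 295b = −91.
Solving gives a = 0.88151, b = −0.81508.
Gradient magnitude |∇z| = √(a² + b²) = √(0.77706 + 0.66436) = 1.20059.
True dip = arctan(1.20059) = 50.2°, dipping toward NW (azimuth ≈ 313°).

50.2°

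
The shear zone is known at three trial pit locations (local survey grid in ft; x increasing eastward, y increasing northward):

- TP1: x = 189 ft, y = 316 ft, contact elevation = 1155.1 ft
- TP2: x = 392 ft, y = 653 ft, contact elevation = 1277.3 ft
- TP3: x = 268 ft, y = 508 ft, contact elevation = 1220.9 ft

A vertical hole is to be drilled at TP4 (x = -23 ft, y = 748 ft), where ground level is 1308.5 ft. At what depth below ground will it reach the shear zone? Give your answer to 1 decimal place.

46.0 ft

Two edge vectors: TP1→TP2 = (203, 337, 122.2), TP1→TP3 = (79, 192, 65.8).
Normal n = (TP1→TP2) × (TP1→TP3) = (-1287.8, -3703.6, 12353).
So ∂z/∂x = −n_x/n_z = 0.10425 and ∂z/∂y = −n_y/n_z = 0.29981.
Intercept c from TP1: 1155.1 − 19.70 − 94.74 = 1040.66.
At (-23, 748): z_contact = −2.40 + 224.26 + 1040.66 = 1262.52 ft.
Depth below ground = 1308.5 − 1262.52 = 46.0 ft.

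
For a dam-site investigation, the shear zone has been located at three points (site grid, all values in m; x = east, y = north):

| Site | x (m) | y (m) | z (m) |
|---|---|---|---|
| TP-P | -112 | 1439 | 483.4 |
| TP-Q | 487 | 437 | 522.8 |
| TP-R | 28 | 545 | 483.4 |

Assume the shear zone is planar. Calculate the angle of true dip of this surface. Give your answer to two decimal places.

5.15°

Let the plane be z = a·x + b·y + c.
TP-Q−TP-P: 599a − 1002b = 39.4;  TP-R−TP-P: 140a − 894b = 0.
Solving gives a = 0.08912, b = 0.01396.
Gradient magnitude |∇z| = √(a² + b²) = √(0.00794 + 0.00019) = 0.09021.
True dip = arctan(0.09021) = 5.15°, dipping toward W (azimuth ≈ 261°).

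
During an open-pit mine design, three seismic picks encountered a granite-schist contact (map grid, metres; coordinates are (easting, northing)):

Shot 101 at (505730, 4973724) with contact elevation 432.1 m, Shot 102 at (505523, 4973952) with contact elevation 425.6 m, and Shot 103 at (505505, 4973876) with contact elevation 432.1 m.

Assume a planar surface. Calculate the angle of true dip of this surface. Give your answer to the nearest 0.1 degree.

5.1°

Let the plane be z = a·E + b·N + c.
Shot 102−Shot 101: −207a + 228b = −6.5;  Shot 103−Shot 101: −225a + 152b = 0.
Solving gives a = −0.04981, b = −0.07373.
Gradient magnitude |∇z| = √(a² + b²) = √(0.00248 + 0.00544) = 0.08898.
True dip = arctan(0.08898) = 5.1°, dipping toward NE (azimuth ≈ 034°).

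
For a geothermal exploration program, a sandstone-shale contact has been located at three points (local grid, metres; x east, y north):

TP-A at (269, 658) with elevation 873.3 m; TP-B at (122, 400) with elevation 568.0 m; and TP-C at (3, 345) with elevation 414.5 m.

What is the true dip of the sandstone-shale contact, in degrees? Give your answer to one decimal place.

49.7°

Two edge vectors: TP-A→TP-B = (-147, -258, -305.3), TP-A→TP-C = (-266, -313, -458.8).
Normal n = (TP-A→TP-B) × (TP-A→TP-C) = (22811.5, 13766.2, -22617).
So ∂z/∂x = −n_x/n_z = 1.00860 and ∂z/∂y = −n_y/n_z = 0.60867.
Gradient magnitude |∇z| = √(a² + b²) = √(1.01727 + 0.37047) = 1.17803.
True dip = arctan(1.17803) = 49.7°, dipping toward WSW (azimuth ≈ 239°).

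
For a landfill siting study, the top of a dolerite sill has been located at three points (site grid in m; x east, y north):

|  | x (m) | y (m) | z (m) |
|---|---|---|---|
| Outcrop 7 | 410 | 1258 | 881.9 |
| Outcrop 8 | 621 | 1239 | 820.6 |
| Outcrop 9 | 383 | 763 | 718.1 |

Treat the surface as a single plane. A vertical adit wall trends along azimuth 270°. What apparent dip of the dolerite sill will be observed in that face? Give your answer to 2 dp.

Let the plane be z = a·x + b·y + c.
Outcrop 8−Outcrop 7: 211a − 19b = −61.3;  Outcrop 9−Outcrop 7: −27a − 495b = −163.8.
Solving gives a = −0.25945, b = 0.34506.
Unit vector along 270° is (sin 270°, cos 270°) = (-1.0000, -0.0000).
Slope in that direction = a·(-1.0000) + b·(-0.0000) = 0.25945.
Apparent dip = arctan|0.25945| = 14.54° (true dip is 23.4°, so apparent ≤ true as expected).

14.54°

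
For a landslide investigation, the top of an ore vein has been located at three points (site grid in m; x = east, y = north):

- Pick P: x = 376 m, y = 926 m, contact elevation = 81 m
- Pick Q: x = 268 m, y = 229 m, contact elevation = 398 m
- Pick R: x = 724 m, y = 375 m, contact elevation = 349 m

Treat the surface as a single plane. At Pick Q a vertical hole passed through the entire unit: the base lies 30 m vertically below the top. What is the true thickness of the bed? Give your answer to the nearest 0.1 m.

27.2 m

Let the plane be z = a·x + b·y + c.
Pick Q−Pick P: −108a − 697b = 317;  Pick R−Pick P: 348a − 551b = 268.
Solving gives a = 0.04015, b = −0.46103.
|∇z| = √(a²+b²) = 0.46277, so dip δ = arctan(0.46277) = 24.83°.
True thickness = vertical thickness × cos δ = 30 × cos 24.83° = 27.2 m.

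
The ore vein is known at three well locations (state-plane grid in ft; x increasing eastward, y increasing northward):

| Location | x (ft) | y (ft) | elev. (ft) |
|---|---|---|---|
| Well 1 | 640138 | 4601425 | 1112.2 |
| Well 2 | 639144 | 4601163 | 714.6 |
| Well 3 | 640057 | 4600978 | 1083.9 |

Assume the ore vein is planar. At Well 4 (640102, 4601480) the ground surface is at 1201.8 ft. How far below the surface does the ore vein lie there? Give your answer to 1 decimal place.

Let the plane be z = a·x + b·y + c.
Well 2−Well 1: −994a − 262b = −397.6;  Well 3−Well 1: −81a − 447b = −28.3.
Solving gives a = 0.402538904, b = −0.009632329.
Then c = 1112.2 − a·640138 − b·4601425 = −212245.81.
At (640102, 4601480): z_contact = 257665.96 − 44322.97 − 212245.81 = 1097.18 ft.
Depth below ground = 1201.8 − 1097.18 = 104.6 ft.

104.6 ft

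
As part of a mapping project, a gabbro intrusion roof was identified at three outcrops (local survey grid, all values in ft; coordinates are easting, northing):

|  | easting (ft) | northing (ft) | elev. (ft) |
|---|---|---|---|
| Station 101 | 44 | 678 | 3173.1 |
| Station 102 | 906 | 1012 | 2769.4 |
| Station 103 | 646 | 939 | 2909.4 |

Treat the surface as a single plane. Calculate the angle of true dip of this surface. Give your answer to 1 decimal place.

Two edge vectors: Station 101→Station 102 = (862, 334, -403.7), Station 101→Station 103 = (602, 261, -263.7).
Normal n = (Station 101→Station 102) × (Station 101→Station 103) = (17289.9, -15718, 23914).
So ∂z/∂easting = −n_x/n_z = −0.72300 and ∂z/∂northing = −n_y/n_z = 0.65727.
Gradient magnitude |∇z| = √(a² + b²) = √(0.52273 + 0.43201) = 0.97711.
True dip = arctan(0.97711) = 44.3°, dipping toward SE (azimuth ≈ 132°).

44.3°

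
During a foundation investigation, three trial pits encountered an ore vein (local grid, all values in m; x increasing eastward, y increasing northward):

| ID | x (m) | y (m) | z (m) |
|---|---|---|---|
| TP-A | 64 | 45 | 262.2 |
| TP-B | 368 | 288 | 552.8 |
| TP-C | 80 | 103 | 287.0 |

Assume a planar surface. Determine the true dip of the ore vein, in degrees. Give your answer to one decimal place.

Let the plane be z = a·x + b·y + c.
TP-B−TP-A: 304a + 243b = 290.6;  TP-C−TP-A: 16a + 58b = 24.8.
Solving gives a = 0.78786, b = 0.21024.
Gradient magnitude |∇z| = √(a² + b²) = √(0.62073 + 0.04420) = 0.81543.
True dip = arctan(0.81543) = 39.2°, dipping toward WSW (azimuth ≈ 255°).

39.2°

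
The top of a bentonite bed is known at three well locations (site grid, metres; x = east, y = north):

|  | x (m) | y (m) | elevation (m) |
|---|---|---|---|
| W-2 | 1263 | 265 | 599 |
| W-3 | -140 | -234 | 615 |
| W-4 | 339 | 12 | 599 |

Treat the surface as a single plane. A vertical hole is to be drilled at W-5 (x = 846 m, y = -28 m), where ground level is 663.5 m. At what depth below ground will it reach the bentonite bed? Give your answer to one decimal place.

39.6 m

Two edge vectors: W-2→W-3 = (-1403, -499, 16), W-2→W-4 = (-924, -253, 0).
Normal n = (W-2→W-3) × (W-2→W-4) = (4048, -14784, -106117).
So ∂z/∂x = −n_x/n_z = 0.038147 and ∂z/∂y = −n_y/n_z = −0.139318.
Intercept c from W-2: 599 − 48.18 + 36.92 = 587.74.
At (846, -28): z_contact = 32.27 + 3.90 + 587.74 = 623.91 m.
Depth below ground = 663.5 − 623.91 = 39.6 m.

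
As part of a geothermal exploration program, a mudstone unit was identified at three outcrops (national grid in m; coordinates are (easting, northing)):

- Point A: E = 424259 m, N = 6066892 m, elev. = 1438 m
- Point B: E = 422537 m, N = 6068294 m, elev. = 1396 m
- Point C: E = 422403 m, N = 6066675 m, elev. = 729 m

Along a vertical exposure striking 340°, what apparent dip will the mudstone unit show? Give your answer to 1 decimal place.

13.8°

Two edge vectors: Point A→Point B = (-1722, 1402, -42), Point A→Point C = (-1856, -217, -709).
Normal n = (Point A→Point B) × (Point A→Point C) = (-1003132, -1142946, 2975786).
So ∂z/∂E = −n_x/n_z = 0.33710 and ∂z/∂N = −n_y/n_z = 0.38408.
Unit vector along 340° is (sin 340°, cos 340°) = (-0.3420, 0.9397).
Slope in that direction = a·(-0.3420) + b·(0.9397) = 0.24562.
Apparent dip = arctan|0.24562| = 13.8° (true dip is 27.1°, so apparent ≤ true as expected).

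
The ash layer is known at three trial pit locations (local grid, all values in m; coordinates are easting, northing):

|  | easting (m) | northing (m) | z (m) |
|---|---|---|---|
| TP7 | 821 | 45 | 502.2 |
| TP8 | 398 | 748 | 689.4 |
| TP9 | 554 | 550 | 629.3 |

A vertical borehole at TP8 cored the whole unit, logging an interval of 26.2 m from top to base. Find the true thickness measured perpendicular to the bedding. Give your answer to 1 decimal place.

25.4 m

Two edge vectors: TP7→TP8 = (-423, 703, 187.2), TP7→TP9 = (-267, 505, 127.1).
Normal n = (TP7→TP8) × (TP7→TP9) = (-5184.7, 3780.9, -25914).
So ∂z/∂easting = −n_x/n_z = −0.20007 and ∂z/∂northing = −n_y/n_z = 0.14590.
|∇z| = √(a²+b²) = 0.24762, so dip δ = arctan(0.24762) = 13.91°.
True thickness = vertical thickness × cos δ = 26.2 × cos 13.91° = 25.4 m.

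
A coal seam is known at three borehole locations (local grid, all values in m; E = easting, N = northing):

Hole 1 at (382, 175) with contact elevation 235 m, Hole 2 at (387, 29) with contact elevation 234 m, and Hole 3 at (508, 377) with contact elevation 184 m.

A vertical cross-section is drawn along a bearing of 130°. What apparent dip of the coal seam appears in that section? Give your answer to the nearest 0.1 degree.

16.6°

Two edge vectors: Hole 1→Hole 2 = (5, -146, -1), Hole 1→Hole 3 = (126, 202, -51).
Normal n = (Hole 1→Hole 2) × (Hole 1→Hole 3) = (7648, 129, 19406).
So ∂z/∂E = −n_x/n_z = −0.39410 and ∂z/∂N = −n_y/n_z = −0.00665.
Unit vector along 130° is (sin 130°, cos 130°) = (0.7660, -0.6428).
Slope in that direction = a·(0.7660) + b·(-0.6428) = −0.29763.
Apparent dip = arctan|0.29763| = 16.6° (true dip is 21.5°, so apparent ≤ true as expected).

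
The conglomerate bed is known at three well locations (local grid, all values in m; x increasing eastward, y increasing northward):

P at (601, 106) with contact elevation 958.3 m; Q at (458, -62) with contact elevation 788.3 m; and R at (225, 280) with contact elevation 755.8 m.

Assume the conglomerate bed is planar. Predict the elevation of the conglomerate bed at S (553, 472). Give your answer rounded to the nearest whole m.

1069 m

Two edge vectors: P→Q = (-143, -168, -170), P→R = (-376, 174, -202.5).
Normal n = (P→Q) × (P→R) = (63600, 34962.5, -88050).
So ∂z/∂x = −n_x/n_z = 0.72232 and ∂z/∂y = −n_y/n_z = 0.39708.
Intercept c from P: 958.3 − 434.11 − 42.09 = 482.10.
At (553, 472): z = 399.4 + 187.4 + 482.10 = 1069.0 m.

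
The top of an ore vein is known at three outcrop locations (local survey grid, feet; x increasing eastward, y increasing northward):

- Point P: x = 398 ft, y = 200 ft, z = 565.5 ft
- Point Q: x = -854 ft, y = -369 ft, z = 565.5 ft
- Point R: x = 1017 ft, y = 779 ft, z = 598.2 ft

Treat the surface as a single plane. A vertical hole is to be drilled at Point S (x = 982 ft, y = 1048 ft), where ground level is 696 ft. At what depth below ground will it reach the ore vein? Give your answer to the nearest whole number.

67 ft

Let the plane be z = a·x + b·y + c.
Point Q−Point P: −1252a − 569b = 0;  Point R−Point P: 619a + 579b = 32.7.
Solving gives a = −0.04992, b = 0.10985.
Then c = 565.5 − a·398 − b·200 = 563.40.
At (982, 1048): z_contact = −49.0 + 115.1 + 563.40 = 629.5 ft.
Depth below ground = 696 − 629.5 = 67 ft.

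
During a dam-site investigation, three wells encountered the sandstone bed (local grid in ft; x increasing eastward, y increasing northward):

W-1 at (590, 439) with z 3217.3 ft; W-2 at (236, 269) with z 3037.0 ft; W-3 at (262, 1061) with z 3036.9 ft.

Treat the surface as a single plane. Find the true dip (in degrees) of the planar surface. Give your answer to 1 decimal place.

27.4°

Let the plane be z = a·x + b·y + c.
W-2−W-1: −354a − 170b = −180.3;  W-3−W-1: −328a + 622b = −180.4.
Solving gives a = 0.51754, b = −0.01712.
Gradient magnitude |∇z| = √(a² + b²) = √(0.26785 + 0.00029) = 0.51782.
True dip = arctan(0.51782) = 27.4°, dipping toward W (azimuth ≈ 272°).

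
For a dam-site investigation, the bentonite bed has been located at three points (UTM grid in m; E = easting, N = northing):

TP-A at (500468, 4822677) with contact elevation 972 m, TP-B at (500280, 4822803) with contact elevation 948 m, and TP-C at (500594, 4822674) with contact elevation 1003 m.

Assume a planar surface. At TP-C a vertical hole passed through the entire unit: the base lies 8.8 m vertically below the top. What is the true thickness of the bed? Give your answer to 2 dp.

8.40 m

Let the plane be z = a·E + b·N + c.
TP-B−TP-A: −188a + 126b = −24;  TP-C−TP-A: 126a − 3b = 31.
Solving gives a = 0.25039, b = 0.18312.
|∇z| = √(a²+b²) = 0.31021, so dip δ = arctan(0.31021) = 17.23°.
True thickness = vertical thickness × cos δ = 8.8 × cos 17.23° = 8.40 m.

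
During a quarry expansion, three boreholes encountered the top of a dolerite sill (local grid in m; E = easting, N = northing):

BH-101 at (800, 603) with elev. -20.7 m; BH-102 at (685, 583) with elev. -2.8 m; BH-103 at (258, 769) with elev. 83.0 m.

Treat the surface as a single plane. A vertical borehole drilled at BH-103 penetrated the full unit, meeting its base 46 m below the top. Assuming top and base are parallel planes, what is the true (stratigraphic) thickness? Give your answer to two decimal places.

45.24 m

Two edge vectors: BH-101→BH-102 = (-115, -20, 17.9), BH-101→BH-103 = (-542, 166, 103.7).
Normal n = (BH-101→BH-102) × (BH-101→BH-103) = (-5045.4, 2223.7, -29930).
So ∂z/∂E = −n_x/n_z = −0.16857 and ∂z/∂N = −n_y/n_z = 0.07430.
|∇z| = √(a²+b²) = 0.18422, so dip δ = arctan(0.18422) = 10.44°.
True thickness = vertical thickness × cos δ = 46 × cos 10.44° = 45.24 m.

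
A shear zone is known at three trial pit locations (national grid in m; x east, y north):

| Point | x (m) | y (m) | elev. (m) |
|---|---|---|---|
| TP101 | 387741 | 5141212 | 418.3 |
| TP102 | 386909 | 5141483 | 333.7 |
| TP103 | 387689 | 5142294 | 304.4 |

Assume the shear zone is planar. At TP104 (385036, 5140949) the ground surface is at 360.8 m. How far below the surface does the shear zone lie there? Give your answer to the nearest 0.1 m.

100.9 m

Two edge vectors: TP101→TP102 = (-832, 271, -84.6), TP101→TP103 = (-52, 1082, -113.9).
Normal n = (TP101→TP102) × (TP101→TP103) = (60670.3, -90365.6, -886132).
So ∂z/∂x = −n_x/n_z = 0.068466436 and ∂z/∂y = −n_y/n_z = −0.101977583.
Intercept c from TP101: 418.3 − 26547.24 + 524288.38 = 498159.43.
At (385036, 5140949): z_contact = 26362.04 − 524261.56 + 498159.43 = 259.92 m.
Depth below ground = 360.8 − 259.92 = 100.9 m.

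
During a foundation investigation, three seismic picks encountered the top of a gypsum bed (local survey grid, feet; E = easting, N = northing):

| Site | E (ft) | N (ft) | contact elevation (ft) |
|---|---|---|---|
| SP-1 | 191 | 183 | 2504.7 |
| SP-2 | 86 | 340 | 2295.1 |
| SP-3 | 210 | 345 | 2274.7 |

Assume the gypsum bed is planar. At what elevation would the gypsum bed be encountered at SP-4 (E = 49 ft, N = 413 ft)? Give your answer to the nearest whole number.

Two edge vectors: SP-1→SP-2 = (-105, 157, -209.6), SP-1→SP-3 = (19, 162, -230).
Normal n = (SP-1→SP-2) × (SP-1→SP-3) = (-2154.8, -28132.4, -19993).
So ∂z/∂E = −n_x/n_z = −0.10778 and ∂z/∂N = −n_y/n_z = −1.40711.
Intercept c from SP-1: 2504.7 + 20.59 + 257.50 = 2782.79.
At (49, 413): z = −5.3 − 581.1 + 2782.79 = 2196.4 ft.

2196 ft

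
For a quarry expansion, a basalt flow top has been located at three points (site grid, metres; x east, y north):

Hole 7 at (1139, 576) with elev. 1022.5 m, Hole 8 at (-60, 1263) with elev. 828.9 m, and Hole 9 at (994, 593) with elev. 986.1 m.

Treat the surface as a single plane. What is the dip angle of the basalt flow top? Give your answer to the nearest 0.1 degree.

Let the plane be z = a·x + b·y + c.
Hole 8−Hole 7: −1199a + 687b = −193.6;  Hole 9−Hole 7: −145a + 17b = −36.4.
Solving gives a = 0.27408, b = 0.19653.
Gradient magnitude |∇z| = √(a² + b²) = √(0.07512 + 0.03862) = 0.33726.
True dip = arctan(0.33726) = 18.6°, dipping toward SW (azimuth ≈ 234°).

18.6°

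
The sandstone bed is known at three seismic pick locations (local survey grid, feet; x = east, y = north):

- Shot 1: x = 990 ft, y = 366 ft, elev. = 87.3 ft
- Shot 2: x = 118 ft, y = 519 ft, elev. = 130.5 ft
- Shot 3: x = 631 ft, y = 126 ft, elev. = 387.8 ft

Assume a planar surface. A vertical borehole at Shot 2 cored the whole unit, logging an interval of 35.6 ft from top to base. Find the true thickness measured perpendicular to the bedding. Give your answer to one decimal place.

Two edge vectors: Shot 1→Shot 2 = (-872, 153, 43.2), Shot 1→Shot 3 = (-359, -240, 300.5).
Normal n = (Shot 1→Shot 2) × (Shot 1→Shot 3) = (56344.5, 246527.2, 264207).
So ∂z/∂x = −n_x/n_z = −0.21326 and ∂z/∂y = −n_y/n_z = −0.93308.
|∇z| = √(a²+b²) = 0.95714, so dip δ = arctan(0.95714) = 43.75°.
True thickness = vertical thickness × cos δ = 35.6 × cos 43.75° = 25.7 ft.

25.7 ft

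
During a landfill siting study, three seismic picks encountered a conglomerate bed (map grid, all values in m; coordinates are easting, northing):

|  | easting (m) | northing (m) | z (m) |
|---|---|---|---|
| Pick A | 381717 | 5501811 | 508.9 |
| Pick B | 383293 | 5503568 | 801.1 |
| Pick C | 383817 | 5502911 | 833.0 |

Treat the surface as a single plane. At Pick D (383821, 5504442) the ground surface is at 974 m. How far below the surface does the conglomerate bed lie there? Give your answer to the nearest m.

Let the plane be z = a·easting + b·northing + c.
Pick B−Pick A: 1576a + 1757b = 292.2;  Pick C−Pick A: 2100a + 1100b = 324.1.
Solving gives a = 0.12679500, b = 0.05257318.
Then c = 508.9 − a·381717 − b·5501811 = −337138.61.
At (383821, 5504442): z_contact = 48666.6 + 289386.0 − 337138.61 = 914.0 m.
Depth below ground = 974 − 914.0 = 60 m.

60 m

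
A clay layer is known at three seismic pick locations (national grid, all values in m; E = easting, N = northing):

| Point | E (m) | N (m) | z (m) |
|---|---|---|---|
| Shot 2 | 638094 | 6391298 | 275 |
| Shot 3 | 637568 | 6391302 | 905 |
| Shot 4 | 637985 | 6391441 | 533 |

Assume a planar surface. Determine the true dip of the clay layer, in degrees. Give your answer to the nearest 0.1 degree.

Let the plane be z = a·E + b·N + c.
Shot 3−Shot 2: −526a + 4b = 630;  Shot 4−Shot 2: −109a + 143b = 258.
Solving gives a = −1.19090, b = 0.89645.
Gradient magnitude |∇z| = √(a² + b²) = √(1.41825 + 0.80361) = 1.49059.
True dip = arctan(1.49059) = 56.1°, dipping toward SE (azimuth ≈ 127°).

56.1°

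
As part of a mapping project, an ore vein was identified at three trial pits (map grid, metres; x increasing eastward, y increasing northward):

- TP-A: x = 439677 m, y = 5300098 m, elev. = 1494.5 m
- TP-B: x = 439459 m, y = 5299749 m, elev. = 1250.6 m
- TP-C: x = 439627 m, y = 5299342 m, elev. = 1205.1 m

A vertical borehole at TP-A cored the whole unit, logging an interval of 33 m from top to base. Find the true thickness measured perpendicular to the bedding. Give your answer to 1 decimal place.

Two edge vectors: TP-A→TP-B = (-218, -349, -243.9), TP-A→TP-C = (-50, -756, -289.4).
Normal n = (TP-A→TP-B) × (TP-A→TP-C) = (-83387.8, -50894.2, 147358).
So ∂z/∂x = −n_x/n_z = 0.56589 and ∂z/∂y = −n_y/n_z = 0.34538.
|∇z| = √(a²+b²) = 0.66296, so dip δ = arctan(0.66296) = 33.54°.
True thickness = vertical thickness × cos δ = 33 × cos 33.54° = 27.5 m.

27.5 m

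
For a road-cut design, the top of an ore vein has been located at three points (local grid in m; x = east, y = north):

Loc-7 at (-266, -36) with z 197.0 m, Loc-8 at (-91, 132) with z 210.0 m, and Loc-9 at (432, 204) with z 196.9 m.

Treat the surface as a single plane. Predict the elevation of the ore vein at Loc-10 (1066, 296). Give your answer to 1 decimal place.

181.6 m

Let the plane be z = a·x + b·y + c.
Loc-8−Loc-7: 175a + 168b = 13;  Loc-9−Loc-7: 698a + 240b = −0.1.
Solving gives a = −0.041677, b = 0.120795.
Then c = 197 − a·-266 − b·-36 = 190.26.
At (1066, 296): z = −44.4 + 35.8 + 190.26 = 181.6 m.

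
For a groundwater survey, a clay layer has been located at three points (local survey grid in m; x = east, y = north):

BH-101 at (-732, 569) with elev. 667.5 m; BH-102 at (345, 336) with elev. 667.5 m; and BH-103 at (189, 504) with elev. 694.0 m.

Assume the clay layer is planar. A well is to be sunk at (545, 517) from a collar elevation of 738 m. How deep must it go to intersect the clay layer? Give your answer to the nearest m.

Two edge vectors: BH-101→BH-102 = (1077, -233, 0), BH-101→BH-103 = (921, -65, 26.5).
Normal n = (BH-101→BH-102) × (BH-101→BH-103) = (-6174.5, -28540.5, 144588).
So ∂z/∂x = −n_x/n_z = 0.04270 and ∂z/∂y = −n_y/n_z = 0.19739.
Intercept c from BH-101: 667.5 + 31.26 − 112.32 = 586.44.
At (545, 517): z_contact = 23.3 + 102.1 + 586.44 = 711.8 m.
Depth below ground = 738 − 711.8 = 26 m.

26 m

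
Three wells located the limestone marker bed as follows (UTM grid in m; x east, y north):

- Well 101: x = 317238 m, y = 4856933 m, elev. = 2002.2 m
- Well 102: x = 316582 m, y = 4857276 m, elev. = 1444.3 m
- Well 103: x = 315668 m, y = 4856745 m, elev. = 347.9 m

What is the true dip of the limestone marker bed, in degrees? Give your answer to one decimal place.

Two edge vectors: Well 101→Well 102 = (-656, 343, -557.9), Well 101→Well 103 = (-1570, -188, -1654.3).
Normal n = (Well 101→Well 102) × (Well 101→Well 103) = (-672310.1, -209317.8, 661838).
So ∂z/∂x = −n_x/n_z = 1.01582 and ∂z/∂y = −n_y/n_z = 0.31627.
Gradient magnitude |∇z| = √(a² + b²) = √(1.03190 + 0.10003) = 1.06392.
True dip = arctan(1.06392) = 46.8°, dipping toward WSW (azimuth ≈ 253°).

46.8°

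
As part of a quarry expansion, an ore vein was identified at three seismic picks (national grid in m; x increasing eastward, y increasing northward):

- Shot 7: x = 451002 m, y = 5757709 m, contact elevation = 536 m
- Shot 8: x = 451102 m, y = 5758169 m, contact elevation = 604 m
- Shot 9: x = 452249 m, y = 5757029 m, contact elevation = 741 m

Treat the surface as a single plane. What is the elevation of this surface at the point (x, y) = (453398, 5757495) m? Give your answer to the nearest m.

Two edge vectors: Shot 7→Shot 8 = (100, 460, 68), Shot 7→Shot 9 = (1247, -680, 205).
Normal n = (Shot 7→Shot 8) × (Shot 7→Shot 9) = (140540, 64296, -641620).
So ∂z/∂x = −n_x/n_z = 0.21903931 and ∂z/∂y = −n_y/n_z = 0.10020885.
Intercept c from Shot 7: 536 − 98787.17 − 576973.38 = −675224.54.
At (453398, 5757495): z = 99312.0 + 576951.9 − 675224.54 = 1039.4 m.

1039 m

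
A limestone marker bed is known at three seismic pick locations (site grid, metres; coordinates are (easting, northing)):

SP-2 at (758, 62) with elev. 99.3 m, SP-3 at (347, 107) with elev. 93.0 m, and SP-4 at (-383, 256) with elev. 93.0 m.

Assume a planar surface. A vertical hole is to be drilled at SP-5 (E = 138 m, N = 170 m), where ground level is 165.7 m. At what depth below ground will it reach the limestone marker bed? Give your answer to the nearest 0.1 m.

69.4 m

Two edge vectors: SP-2→SP-3 = (-411, 45, -6.3), SP-2→SP-4 = (-1141, 194, -6.3).
Normal n = (SP-2→SP-3) × (SP-2→SP-4) = (938.7, 4599, -28389).
So ∂z/∂E = −n_x/n_z = 0.03307 and ∂z/∂N = −n_y/n_z = 0.16200.
Intercept c from SP-2: 99.3 − 25.06 − 10.04 = 64.19.
At (138, 170): z_contact = 4.56 + 27.54 + 64.19 = 96.30 m.
Depth below ground = 165.7 − 96.30 = 69.4 m.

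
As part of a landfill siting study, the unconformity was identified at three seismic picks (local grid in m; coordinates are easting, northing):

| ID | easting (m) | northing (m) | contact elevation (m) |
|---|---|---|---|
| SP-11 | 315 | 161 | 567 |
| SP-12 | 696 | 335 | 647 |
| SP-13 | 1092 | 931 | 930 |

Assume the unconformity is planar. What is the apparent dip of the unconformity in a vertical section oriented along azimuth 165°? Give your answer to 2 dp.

Two edge vectors: SP-11→SP-12 = (381, 174, 80), SP-11→SP-13 = (777, 770, 363).
Normal n = (SP-11→SP-12) × (SP-11→SP-13) = (1562, -76143, 158172).
So ∂z/∂easting = −n_x/n_z = −0.00988 and ∂z/∂northing = −n_y/n_z = 0.48139.
Unit vector along 165° is (sin 165°, cos 165°) = (0.2588, -0.9659).
Slope in that direction = a·(0.2588) + b·(-0.9659) = −0.46755.
Apparent dip = arctan|0.46755| = 25.06° (true dip is 25.7°, so apparent ≤ true as expected).

25.06°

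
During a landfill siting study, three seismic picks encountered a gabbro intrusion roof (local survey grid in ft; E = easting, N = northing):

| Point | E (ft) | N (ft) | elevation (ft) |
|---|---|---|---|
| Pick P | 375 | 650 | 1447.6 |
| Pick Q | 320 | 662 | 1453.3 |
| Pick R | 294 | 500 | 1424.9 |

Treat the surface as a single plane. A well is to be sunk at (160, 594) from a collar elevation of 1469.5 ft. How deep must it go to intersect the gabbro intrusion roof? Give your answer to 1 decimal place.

18.7 ft

Let the plane be z = a·E + b·N + c.
Pick Q−Pick P: −55a + 12b = 5.7;  Pick R−Pick P: −81a − 150b = −22.7.
Solving gives a = −0.06318, b = 0.18545.
Then c = 1447.6 − a·375 − b·650 = 1350.75.
At (160, 594): z_contact = −10.11 + 110.16 + 1350.75 = 1450.80 ft.
Depth below ground = 1469.5 − 1450.80 = 18.7 ft.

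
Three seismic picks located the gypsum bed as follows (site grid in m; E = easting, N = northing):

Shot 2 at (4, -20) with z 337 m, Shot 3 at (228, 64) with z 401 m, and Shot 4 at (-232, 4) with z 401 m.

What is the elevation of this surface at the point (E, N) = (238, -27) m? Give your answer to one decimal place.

293.2 m

Two edge vectors: Shot 2→Shot 3 = (224, 84, 64), Shot 2→Shot 4 = (-236, 24, 64).
Normal n = (Shot 2→Shot 3) × (Shot 2→Shot 4) = (3840, -29440, 25200).
So ∂z/∂E = −n_x/n_z = −0.15238 and ∂z/∂N = −n_y/n_z = 1.16825.
Intercept c from Shot 2: 337 + 0.61 + 23.37 = 360.97.
At (238, -27): z = −36.3 − 31.5 + 360.97 = 293.2 m.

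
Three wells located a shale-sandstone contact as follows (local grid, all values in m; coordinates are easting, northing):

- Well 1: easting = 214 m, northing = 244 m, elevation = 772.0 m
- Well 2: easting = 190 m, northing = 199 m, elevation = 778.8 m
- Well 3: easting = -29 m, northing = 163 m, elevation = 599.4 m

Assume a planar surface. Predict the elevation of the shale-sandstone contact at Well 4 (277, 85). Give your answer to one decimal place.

Two edge vectors: Well 1→Well 2 = (-24, -45, 6.8), Well 1→Well 3 = (-243, -81, -172.6).
Normal n = (Well 1→Well 2) × (Well 1→Well 3) = (8317.8, -5794.8, -8991).
So ∂z/∂easting = −n_x/n_z = 0.92513 and ∂z/∂northing = −n_y/n_z = −0.64451.
Intercept c from Well 1: 772 − 197.98 + 157.26 = 731.28.
At (277, 85): z = 256.3 − 54.8 + 731.28 = 932.8 m.

932.8 m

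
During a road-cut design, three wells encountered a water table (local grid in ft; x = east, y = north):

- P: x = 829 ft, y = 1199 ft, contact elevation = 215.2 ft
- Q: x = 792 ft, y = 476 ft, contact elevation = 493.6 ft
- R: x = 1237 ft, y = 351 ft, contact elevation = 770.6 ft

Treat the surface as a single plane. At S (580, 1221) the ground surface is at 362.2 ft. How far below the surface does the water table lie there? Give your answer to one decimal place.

282.3 ft

Two edge vectors: P→Q = (-37, -723, 278.4), P→R = (408, -848, 555.4).
Normal n = (P→Q) × (P→R) = (-165471, 134137, 326360).
So ∂z/∂x = −n_x/n_z = 0.507020 and ∂z/∂y = −n_y/n_z = −0.411009.
Intercept c from P: 215.2 − 420.32 + 492.80 = 287.68.
At (580, 1221): z_contact = 294.07 − 501.84 + 287.68 = 79.91 ft.
Depth below ground = 362.2 − 79.91 = 282.3 ft.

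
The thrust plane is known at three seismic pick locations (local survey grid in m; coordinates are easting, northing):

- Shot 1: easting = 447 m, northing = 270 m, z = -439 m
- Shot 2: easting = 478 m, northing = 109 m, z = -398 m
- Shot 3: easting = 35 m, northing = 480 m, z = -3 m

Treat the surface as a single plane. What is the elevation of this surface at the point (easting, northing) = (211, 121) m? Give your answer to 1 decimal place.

-52.4 m

Two edge vectors: Shot 1→Shot 2 = (31, -161, 41), Shot 1→Shot 3 = (-412, 210, 436).
Normal n = (Shot 1→Shot 2) × (Shot 1→Shot 3) = (-78806, -30408, -59822).
So ∂z/∂easting = −n_x/n_z = −1.31734 and ∂z/∂northing = −n_y/n_z = −0.50831.
Intercept c from Shot 1: -439 + 588.85 + 137.24 = 287.09.
At (211, 121): z = −278.0 − 61.5 + 287.09 = -52.4 m.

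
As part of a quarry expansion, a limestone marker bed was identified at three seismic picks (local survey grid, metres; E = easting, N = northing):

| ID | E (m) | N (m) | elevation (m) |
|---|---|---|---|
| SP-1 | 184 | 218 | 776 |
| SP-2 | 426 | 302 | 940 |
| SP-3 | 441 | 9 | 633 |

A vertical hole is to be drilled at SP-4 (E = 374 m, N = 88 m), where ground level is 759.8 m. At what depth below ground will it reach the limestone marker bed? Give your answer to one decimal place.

63.4 m

Two edge vectors: SP-1→SP-2 = (242, 84, 164), SP-1→SP-3 = (257, -209, -143).
Normal n = (SP-1→SP-2) × (SP-1→SP-3) = (22264, 76754, -72166).
So ∂z/∂E = −n_x/n_z = 0.30851 and ∂z/∂N = −n_y/n_z = 1.06358.
Intercept c from SP-1: 776 − 56.77 − 231.86 = 487.37.
At (374, 88): z_contact = 115.38 + 93.59 + 487.37 = 696.35 m.
Depth below ground = 759.8 − 696.35 = 63.4 m.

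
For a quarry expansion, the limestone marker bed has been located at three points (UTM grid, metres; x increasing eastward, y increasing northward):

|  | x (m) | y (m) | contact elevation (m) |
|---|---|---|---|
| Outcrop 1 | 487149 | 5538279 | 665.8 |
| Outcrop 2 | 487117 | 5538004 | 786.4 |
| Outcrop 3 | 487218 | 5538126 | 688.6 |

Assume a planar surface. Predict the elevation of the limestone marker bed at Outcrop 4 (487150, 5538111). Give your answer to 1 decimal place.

729.0 m

Two edge vectors: Outcrop 1→Outcrop 2 = (-32, -275, 120.6), Outcrop 1→Outcrop 3 = (69, -153, 22.8).
Normal n = (Outcrop 1→Outcrop 2) × (Outcrop 1→Outcrop 3) = (12181.8, 9051, 23871).
So ∂z/∂x = −n_x/n_z = −0.510317959 and ∂z/∂y = −n_y/n_z = −0.379163001.
Intercept c from Outcrop 1: 665.8 + 248600.88 + 2099910.49 = 2349177.17.
At (487150, 5538111): z = −248601.4 − 2099846.8 + 2349177.17 = 729.0 m.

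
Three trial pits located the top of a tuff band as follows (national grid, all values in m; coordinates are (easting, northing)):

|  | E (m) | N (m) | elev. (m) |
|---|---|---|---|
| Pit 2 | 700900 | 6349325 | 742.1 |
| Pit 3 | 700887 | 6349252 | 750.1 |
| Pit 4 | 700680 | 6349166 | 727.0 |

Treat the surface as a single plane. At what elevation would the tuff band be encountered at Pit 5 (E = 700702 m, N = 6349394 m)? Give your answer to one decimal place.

Let the plane be z = a·E + b·N + c.
Pit 3−Pit 2: −13a − 73b = 8;  Pit 4−Pit 2: −220a − 159b = −15.1.
Solving gives a = 0.169677696, b = −0.139805617.
Then c = 742.1 − a·700900 − b·6349325 = 769486.30.
At (700702, 6349394): z = 118893.5 − 887680.9 + 769486.30 = 698.9 m.

698.9 m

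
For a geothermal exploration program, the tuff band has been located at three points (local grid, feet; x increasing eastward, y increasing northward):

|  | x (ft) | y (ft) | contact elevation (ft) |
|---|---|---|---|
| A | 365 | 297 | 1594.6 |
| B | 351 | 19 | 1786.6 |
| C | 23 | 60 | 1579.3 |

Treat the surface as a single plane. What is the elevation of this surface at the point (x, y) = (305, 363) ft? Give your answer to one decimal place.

1514.7 ft

Let the plane be z = a·x + b·y + c.
B−A: −14a − 278b = 192;  C−A: −342a − 237b = −15.3.
Solving gives a = 0.54227, b = −0.71796.
Then c = 1594.6 − a·365 − b·297 = 1609.91.
At (305, 363): z = 165.4 − 260.6 + 1609.91 = 1514.7 ft.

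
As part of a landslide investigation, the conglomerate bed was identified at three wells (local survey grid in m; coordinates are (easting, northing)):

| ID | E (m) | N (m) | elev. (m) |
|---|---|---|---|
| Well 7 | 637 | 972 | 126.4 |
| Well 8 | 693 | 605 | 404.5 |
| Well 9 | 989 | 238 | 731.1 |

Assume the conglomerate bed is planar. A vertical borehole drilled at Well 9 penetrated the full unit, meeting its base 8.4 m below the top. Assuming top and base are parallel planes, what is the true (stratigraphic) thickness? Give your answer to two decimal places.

6.71 m

Two edge vectors: Well 7→Well 8 = (56, -367, 278.1), Well 7→Well 9 = (352, -734, 604.7).
Normal n = (Well 7→Well 8) × (Well 7→Well 9) = (-17799.5, 64028, 88080).
So ∂z/∂E = −n_x/n_z = 0.20208 and ∂z/∂N = −n_y/n_z = −0.72693.
|∇z| = √(a²+b²) = 0.75450, so dip δ = arctan(0.75450) = 37.03°.
True thickness = vertical thickness × cos δ = 8.4 × cos 37.03° = 6.71 m.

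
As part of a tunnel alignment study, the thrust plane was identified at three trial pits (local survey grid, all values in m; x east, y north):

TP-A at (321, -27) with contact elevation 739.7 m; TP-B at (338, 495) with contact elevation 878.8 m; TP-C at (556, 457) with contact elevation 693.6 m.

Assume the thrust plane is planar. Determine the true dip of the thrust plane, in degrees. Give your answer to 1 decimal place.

40.4°

Two edge vectors: TP-A→TP-B = (17, 522, 139.1), TP-A→TP-C = (235, 484, -46.1).
Normal n = (TP-A→TP-B) × (TP-A→TP-C) = (-91388.6, 33472.2, -114442).
So ∂z/∂x = −n_x/n_z = −0.79856 and ∂z/∂y = −n_y/n_z = 0.29248.
Gradient magnitude |∇z| = √(a² + b²) = √(0.63770 + 0.08555) = 0.85044.
True dip = arctan(0.85044) = 40.4°, dipping toward ESE (azimuth ≈ 110°).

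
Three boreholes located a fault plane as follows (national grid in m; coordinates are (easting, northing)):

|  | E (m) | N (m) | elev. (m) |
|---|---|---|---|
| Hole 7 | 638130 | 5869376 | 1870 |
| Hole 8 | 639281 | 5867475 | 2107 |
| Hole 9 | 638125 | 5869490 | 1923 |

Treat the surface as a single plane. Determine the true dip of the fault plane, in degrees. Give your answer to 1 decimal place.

Two edge vectors: Hole 7→Hole 8 = (1151, -1901, 237), Hole 7→Hole 9 = (-5, 114, 53).
Normal n = (Hole 7→Hole 8) × (Hole 7→Hole 9) = (-127771, -62188, 121709).
So ∂z/∂E = −n_x/n_z = 1.04981 and ∂z/∂N = −n_y/n_z = 0.51096.
Gradient magnitude |∇z| = √(a² + b²) = √(1.10210 + 0.26108) = 1.16755.
True dip = arctan(1.16755) = 49.4°, dipping toward WSW (azimuth ≈ 244°).

49.4°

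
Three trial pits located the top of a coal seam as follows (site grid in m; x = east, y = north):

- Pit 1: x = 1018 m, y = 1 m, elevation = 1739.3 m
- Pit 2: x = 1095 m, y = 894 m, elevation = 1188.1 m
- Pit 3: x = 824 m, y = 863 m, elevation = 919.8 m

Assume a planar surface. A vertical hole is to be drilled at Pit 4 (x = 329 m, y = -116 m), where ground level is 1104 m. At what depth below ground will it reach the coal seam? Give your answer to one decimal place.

19.7 m

Let the plane be z = a·x + b·y + c.
Pit 2−Pit 1: 77a + 893b = −551.2;  Pit 3−Pit 1: −194a + 862b = −819.5.
Solving gives a = 1.071210, b = −0.709612.
Then c = 1739.3 − a·1018 − b·1 = 649.52.
At (329, -116): z_contact = 352.43 + 82.31 + 649.52 = 1084.26 m.
Depth below ground = 1104 − 1084.26 = 19.7 m.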